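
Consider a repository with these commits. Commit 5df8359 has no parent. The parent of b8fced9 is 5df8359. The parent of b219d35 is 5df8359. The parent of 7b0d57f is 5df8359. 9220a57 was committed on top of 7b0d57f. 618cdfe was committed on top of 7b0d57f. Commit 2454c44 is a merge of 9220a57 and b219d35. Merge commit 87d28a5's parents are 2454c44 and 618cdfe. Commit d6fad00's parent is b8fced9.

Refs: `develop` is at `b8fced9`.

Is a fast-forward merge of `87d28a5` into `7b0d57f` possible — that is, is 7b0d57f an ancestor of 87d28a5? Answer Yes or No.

A fast-forward from 7b0d57f to 87d28a5 is possible iff 7b0d57f is an ancestor of 87d28a5.
Ancestors of 87d28a5: {2454c44, 5df8359, 618cdfe, 7b0d57f, 87d28a5, 9220a57, b219d35}.
7b0d57f is among them, so fast-forward is possible.

Yes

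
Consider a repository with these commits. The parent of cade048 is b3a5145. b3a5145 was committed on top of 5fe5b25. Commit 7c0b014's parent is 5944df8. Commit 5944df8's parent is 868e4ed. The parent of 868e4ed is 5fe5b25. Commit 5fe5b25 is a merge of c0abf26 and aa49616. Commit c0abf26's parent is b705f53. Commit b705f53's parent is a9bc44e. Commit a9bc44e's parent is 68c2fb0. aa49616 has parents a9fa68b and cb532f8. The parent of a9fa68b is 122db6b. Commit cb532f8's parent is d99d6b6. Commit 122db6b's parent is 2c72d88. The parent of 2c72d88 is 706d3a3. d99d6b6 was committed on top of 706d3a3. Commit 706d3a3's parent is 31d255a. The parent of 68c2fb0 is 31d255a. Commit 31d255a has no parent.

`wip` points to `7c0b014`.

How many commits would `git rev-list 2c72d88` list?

3

Walking parent pointers from 2c72d88: reachable set = {2c72d88, 31d255a, 706d3a3}.
That is 3 commits.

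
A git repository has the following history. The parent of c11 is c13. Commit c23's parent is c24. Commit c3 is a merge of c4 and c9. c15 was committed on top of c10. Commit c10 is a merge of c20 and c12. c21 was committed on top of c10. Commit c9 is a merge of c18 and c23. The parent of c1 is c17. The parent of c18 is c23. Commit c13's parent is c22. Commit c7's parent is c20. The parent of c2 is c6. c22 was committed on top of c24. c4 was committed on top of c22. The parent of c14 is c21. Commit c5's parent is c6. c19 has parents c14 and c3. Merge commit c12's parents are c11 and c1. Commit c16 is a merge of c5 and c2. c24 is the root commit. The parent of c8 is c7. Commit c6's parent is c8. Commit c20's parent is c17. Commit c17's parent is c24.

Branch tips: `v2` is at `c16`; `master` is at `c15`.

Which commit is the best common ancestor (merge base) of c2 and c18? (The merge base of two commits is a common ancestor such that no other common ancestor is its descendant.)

c24

Ancestors of c2: {c17, c2, c20, c24, c6, c7, c8}.
Ancestors of c18: {c18, c23, c24}.
Common ancestors: {c24}.
The only common ancestor is c24, so it is the merge base.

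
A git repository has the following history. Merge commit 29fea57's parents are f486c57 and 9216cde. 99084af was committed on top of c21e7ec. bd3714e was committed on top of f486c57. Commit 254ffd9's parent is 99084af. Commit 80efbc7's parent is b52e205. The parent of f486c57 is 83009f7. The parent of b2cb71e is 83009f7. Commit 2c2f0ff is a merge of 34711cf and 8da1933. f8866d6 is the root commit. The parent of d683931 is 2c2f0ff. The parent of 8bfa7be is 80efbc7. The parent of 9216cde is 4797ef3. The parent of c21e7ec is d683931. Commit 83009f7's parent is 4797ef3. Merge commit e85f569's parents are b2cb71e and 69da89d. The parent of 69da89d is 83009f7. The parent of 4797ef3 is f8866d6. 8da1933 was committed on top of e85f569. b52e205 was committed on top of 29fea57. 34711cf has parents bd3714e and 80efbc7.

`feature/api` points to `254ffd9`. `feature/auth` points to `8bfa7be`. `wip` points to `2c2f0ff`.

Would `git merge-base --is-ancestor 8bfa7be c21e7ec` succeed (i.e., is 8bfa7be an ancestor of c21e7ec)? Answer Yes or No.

No

Ancestors of c21e7ec: {29fea57, 2c2f0ff, 34711cf, 4797ef3, 69da89d, 80efbc7, 83009f7, 8da1933, 9216cde, b2cb71e, b52e205, bd3714e, c21e7ec, d683931, e85f569, f486c57, f8866d6}.
8bfa7be is not in that set, so it is not an ancestor of c21e7ec.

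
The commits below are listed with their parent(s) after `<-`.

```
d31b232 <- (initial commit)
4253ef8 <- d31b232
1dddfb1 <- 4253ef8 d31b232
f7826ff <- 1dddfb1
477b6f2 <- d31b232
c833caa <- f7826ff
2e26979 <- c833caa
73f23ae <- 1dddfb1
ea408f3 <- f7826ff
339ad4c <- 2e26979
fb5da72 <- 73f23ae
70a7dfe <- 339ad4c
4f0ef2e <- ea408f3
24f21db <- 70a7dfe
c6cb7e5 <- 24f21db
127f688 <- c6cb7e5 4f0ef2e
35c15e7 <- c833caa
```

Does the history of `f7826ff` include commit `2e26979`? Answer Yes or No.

No

Ancestors of f7826ff: {1dddfb1, 4253ef8, d31b232, f7826ff}.
2e26979 is not in that set, so it is not an ancestor of f7826ff.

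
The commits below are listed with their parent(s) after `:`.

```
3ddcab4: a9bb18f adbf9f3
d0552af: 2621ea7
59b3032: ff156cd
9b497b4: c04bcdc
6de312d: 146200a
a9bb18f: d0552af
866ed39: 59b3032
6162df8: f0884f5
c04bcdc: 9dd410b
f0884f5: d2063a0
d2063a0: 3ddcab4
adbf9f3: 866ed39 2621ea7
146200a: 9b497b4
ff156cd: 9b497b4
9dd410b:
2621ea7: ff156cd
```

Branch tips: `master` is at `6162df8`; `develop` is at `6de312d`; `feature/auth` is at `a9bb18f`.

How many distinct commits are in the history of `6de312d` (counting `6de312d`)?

5

Walking parent pointers from 6de312d: reachable set = {146200a, 6de312d, 9b497b4, 9dd410b, c04bcdc}.
That is 5 commits.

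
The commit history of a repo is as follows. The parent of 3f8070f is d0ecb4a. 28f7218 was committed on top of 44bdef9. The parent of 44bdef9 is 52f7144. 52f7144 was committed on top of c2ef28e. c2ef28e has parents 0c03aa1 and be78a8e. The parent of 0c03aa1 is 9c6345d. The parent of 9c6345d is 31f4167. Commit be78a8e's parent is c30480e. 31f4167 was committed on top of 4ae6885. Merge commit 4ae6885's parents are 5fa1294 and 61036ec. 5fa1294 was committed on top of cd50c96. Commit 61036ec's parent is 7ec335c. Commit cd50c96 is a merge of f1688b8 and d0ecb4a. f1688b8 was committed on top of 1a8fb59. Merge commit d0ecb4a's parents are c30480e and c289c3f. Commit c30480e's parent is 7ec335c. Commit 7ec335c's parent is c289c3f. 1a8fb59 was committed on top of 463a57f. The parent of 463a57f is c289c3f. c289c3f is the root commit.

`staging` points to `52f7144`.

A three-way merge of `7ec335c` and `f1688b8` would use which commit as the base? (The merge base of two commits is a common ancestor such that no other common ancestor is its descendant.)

Ancestors of 7ec335c: {7ec335c, c289c3f}.
Ancestors of f1688b8: {1a8fb59, 463a57f, c289c3f, f1688b8}.
Common ancestors: {c289c3f}.
The only common ancestor is c289c3f, so it is the merge base.

c289c3f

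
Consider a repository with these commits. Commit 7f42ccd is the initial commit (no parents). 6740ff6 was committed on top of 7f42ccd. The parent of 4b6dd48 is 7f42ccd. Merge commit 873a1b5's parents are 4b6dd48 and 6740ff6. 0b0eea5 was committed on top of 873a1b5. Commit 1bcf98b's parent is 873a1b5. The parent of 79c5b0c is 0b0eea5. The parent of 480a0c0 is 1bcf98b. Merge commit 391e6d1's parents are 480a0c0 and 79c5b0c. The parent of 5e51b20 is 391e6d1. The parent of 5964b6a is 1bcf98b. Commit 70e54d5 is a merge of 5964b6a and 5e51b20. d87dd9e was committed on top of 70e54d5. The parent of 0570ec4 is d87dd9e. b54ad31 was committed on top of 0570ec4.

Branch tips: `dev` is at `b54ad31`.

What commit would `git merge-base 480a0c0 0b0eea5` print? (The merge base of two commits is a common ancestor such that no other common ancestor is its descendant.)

Ancestors of 480a0c0: {1bcf98b, 480a0c0, 4b6dd48, 6740ff6, 7f42ccd, 873a1b5}.
Ancestors of 0b0eea5: {0b0eea5, 4b6dd48, 6740ff6, 7f42ccd, 873a1b5}.
Common ancestors: {4b6dd48, 6740ff6, 7f42ccd, 873a1b5}.
Among these, 873a1b5 is not an ancestor of any other common ancestor — it is the merge base.

873a1b5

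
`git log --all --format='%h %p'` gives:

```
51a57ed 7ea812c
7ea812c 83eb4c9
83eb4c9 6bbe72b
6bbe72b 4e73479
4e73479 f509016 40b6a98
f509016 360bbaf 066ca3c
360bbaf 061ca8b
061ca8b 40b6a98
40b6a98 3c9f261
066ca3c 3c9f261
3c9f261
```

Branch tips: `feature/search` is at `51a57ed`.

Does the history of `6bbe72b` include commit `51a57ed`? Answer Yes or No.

Ancestors of 6bbe72b: {061ca8b, 066ca3c, 360bbaf, 3c9f261, 40b6a98, 4e73479, 6bbe72b, f509016}.
51a57ed is not in that set, so it is not an ancestor of 6bbe72b.

No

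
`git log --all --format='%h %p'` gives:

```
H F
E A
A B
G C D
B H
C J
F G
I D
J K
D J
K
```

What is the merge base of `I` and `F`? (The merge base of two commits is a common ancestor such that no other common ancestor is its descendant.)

D

Ancestors of I: {D, I, J, K}.
Ancestors of F: {C, D, F, G, J, K}.
Common ancestors: {D, J, K}.
Among these, D is not an ancestor of any other common ancestor — it is the merge base.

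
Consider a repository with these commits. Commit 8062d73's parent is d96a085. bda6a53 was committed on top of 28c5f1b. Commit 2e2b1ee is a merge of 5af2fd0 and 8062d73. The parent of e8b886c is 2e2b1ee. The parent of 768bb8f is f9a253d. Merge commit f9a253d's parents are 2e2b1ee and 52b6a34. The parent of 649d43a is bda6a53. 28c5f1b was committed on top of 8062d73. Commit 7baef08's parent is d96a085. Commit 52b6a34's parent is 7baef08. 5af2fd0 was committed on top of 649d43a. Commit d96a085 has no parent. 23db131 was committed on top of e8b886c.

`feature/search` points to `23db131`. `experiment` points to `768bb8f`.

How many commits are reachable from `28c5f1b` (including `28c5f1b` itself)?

3

Walking parent pointers from 28c5f1b: reachable set = {28c5f1b, 8062d73, d96a085}.
That is 3 commits.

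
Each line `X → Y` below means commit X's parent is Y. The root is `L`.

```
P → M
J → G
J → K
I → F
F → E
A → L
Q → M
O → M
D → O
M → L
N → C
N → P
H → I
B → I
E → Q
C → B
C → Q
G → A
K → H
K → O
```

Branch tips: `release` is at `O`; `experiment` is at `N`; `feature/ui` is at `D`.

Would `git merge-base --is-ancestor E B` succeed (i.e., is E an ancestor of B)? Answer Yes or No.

Ancestors of B (commits reachable by following parents): {B, E, F, I, L, M, Q}.
E is in that set, so it is an ancestor of B.

Yes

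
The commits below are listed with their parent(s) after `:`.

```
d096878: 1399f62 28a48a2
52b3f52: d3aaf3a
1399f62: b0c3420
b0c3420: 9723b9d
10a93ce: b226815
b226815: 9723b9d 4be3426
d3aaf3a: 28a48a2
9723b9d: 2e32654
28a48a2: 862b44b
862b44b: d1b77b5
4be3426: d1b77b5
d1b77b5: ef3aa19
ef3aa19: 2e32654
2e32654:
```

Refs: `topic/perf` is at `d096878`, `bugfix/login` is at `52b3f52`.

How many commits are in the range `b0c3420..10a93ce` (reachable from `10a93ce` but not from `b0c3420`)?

Reachable from 10a93ce: {10a93ce, 2e32654, 4be3426, 9723b9d, b226815, d1b77b5, ef3aa19}.
Reachable from b0c3420: {2e32654, 9723b9d, b0c3420}.
In 10a93ce's history but not b0c3420's: {10a93ce, 4be3426, b226815, d1b77b5, ef3aa19} — 5 commits.

5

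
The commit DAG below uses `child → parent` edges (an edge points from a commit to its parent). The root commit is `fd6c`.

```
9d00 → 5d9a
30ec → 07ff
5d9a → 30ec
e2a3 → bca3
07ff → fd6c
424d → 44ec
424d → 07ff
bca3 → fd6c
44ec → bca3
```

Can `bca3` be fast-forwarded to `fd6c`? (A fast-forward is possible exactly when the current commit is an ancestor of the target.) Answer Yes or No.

A fast-forward from bca3 to fd6c is possible iff bca3 is an ancestor of fd6c.
Ancestors of fd6c: {fd6c}.
bca3 is not among them, so fast-forward is not possible.

No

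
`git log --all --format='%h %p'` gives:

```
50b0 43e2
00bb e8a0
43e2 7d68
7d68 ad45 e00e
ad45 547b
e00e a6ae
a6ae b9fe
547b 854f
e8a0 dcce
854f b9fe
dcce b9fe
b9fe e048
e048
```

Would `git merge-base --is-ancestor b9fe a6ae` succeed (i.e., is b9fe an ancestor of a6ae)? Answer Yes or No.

Ancestors of a6ae (commits reachable by following parents): {a6ae, b9fe, e048}.
b9fe is in that set, so it is an ancestor of a6ae.

Yes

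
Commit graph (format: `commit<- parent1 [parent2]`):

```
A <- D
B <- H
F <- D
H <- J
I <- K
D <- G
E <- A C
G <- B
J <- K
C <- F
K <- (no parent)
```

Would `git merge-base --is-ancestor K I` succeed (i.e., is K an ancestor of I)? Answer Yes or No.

Ancestors of I (commits reachable by following parents): {I, K}.
K is in that set, so it is an ancestor of I.

Yes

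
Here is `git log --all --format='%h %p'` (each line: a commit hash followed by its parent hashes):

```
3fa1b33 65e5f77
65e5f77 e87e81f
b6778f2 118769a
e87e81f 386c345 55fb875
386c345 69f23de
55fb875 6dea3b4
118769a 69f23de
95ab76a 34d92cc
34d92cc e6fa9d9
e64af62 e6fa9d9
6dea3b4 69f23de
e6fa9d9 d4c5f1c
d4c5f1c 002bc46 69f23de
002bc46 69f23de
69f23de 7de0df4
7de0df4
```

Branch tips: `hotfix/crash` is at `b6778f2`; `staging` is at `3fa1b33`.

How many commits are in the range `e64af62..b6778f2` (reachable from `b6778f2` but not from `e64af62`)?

2

Reachable from b6778f2: {118769a, 69f23de, 7de0df4, b6778f2}.
Reachable from e64af62: {002bc46, 69f23de, 7de0df4, d4c5f1c, e64af62, e6fa9d9}.
In b6778f2's history but not e64af62's: {118769a, b6778f2} — 2 commits.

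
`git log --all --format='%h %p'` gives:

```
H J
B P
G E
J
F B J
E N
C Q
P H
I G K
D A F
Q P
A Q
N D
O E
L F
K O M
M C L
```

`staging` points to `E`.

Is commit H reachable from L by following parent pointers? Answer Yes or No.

Ancestors of L (commits reachable by following parents): {B, F, H, J, L, P}.
H is in that set, so it is an ancestor of L.

Yes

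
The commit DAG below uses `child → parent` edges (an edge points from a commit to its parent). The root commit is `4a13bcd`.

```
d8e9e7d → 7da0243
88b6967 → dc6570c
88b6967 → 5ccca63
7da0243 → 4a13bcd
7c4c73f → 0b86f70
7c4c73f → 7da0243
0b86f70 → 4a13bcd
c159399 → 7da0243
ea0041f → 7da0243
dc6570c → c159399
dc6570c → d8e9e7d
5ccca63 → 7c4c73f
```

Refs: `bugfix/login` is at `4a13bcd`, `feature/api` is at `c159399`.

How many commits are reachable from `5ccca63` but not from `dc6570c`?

3

Reachable from 5ccca63: {0b86f70, 4a13bcd, 5ccca63, 7c4c73f, 7da0243}.
Reachable from dc6570c: {4a13bcd, 7da0243, c159399, d8e9e7d, dc6570c}.
In 5ccca63's history but not dc6570c's: {0b86f70, 5ccca63, 7c4c73f} — 3 commits.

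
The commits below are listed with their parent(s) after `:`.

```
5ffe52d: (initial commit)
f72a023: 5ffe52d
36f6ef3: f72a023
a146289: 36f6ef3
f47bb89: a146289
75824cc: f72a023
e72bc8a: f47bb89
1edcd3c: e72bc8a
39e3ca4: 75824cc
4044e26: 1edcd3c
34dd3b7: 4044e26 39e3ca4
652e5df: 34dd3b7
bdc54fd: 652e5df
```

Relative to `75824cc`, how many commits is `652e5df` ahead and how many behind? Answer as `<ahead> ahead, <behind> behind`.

9 ahead, 0 behind

Reachable from 652e5df: {1edcd3c, 34dd3b7, 36f6ef3, 39e3ca4, 4044e26, 5ffe52d, 652e5df, 75824cc, a146289, e72bc8a, f47bb89, f72a023}.
Reachable from 75824cc: {5ffe52d, 75824cc, f72a023}.
Only in 652e5df's history (ahead): {1edcd3c, 34dd3b7, 36f6ef3, 39e3ca4, 4044e26, 652e5df, a146289, e72bc8a, f47bb89} — 9.
Only in 75824cc's history (behind): {} — 0.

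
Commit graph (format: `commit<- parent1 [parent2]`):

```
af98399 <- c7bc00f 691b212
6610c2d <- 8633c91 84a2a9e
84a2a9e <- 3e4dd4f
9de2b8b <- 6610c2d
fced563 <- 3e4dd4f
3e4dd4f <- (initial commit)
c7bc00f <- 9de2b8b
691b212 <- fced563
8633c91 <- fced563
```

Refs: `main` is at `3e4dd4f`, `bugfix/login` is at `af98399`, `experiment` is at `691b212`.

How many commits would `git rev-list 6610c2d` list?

5

Walking parent pointers from 6610c2d: reachable set = {3e4dd4f, 6610c2d, 84a2a9e, 8633c91, fced563}.
That is 5 commits.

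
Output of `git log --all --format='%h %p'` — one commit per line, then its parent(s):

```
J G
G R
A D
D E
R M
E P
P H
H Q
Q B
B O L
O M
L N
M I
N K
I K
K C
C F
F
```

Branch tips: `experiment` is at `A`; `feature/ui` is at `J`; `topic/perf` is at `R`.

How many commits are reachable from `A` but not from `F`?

Reachable from A: {A, B, C, D, E, F, H, I, K, L, M, N, O, P, Q}.
Reachable from F: {F}.
In A's history but not F's: {A, B, C, D, E, H, I, K, L, M, N, O, P, Q} — 14 commits.

14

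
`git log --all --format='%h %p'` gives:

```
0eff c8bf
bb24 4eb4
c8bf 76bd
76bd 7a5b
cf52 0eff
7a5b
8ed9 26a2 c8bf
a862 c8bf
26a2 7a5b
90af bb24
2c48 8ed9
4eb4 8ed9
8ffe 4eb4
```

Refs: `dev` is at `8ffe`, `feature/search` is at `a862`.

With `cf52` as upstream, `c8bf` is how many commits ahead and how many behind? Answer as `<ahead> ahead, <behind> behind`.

Reachable from c8bf: {76bd, 7a5b, c8bf}.
Reachable from cf52: {0eff, 76bd, 7a5b, c8bf, cf52}.
Only in c8bf's history (ahead): {} — 0.
Only in cf52's history (behind): {0eff, cf52} — 2.

0 ahead, 2 behind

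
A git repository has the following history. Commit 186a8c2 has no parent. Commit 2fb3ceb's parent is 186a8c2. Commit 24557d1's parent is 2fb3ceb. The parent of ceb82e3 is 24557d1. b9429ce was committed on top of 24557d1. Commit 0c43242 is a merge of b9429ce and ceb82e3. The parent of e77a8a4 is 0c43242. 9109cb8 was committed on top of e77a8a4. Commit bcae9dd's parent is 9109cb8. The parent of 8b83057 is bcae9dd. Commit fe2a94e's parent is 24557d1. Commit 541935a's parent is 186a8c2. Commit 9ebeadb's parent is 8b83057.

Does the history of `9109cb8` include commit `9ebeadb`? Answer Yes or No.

No

Ancestors of 9109cb8: {0c43242, 186a8c2, 24557d1, 2fb3ceb, 9109cb8, b9429ce, ceb82e3, e77a8a4}.
9ebeadb is not in that set, so it is not an ancestor of 9109cb8.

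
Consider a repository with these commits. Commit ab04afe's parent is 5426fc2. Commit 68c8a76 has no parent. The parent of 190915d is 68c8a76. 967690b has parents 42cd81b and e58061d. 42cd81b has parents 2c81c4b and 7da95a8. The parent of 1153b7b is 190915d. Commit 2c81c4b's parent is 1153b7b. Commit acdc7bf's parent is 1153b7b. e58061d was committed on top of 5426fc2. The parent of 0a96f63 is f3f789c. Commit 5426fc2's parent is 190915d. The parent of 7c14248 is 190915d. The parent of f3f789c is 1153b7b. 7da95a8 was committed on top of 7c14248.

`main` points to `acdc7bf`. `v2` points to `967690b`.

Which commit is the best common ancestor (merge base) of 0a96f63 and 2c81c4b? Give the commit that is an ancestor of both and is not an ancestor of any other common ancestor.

1153b7b

Ancestors of 0a96f63: {0a96f63, 1153b7b, 190915d, 68c8a76, f3f789c}.
Ancestors of 2c81c4b: {1153b7b, 190915d, 2c81c4b, 68c8a76}.
Common ancestors: {1153b7b, 190915d, 68c8a76}.
Among these, 1153b7b is not an ancestor of any other common ancestor — it is the merge base.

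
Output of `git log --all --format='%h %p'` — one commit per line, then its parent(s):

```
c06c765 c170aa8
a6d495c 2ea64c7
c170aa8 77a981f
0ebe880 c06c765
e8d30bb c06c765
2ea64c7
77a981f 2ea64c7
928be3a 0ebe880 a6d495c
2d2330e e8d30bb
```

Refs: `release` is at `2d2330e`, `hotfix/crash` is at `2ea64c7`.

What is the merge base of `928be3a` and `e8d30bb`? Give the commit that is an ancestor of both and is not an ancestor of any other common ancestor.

c06c765

Ancestors of 928be3a: {0ebe880, 2ea64c7, 77a981f, 928be3a, a6d495c, c06c765, c170aa8}.
Ancestors of e8d30bb: {2ea64c7, 77a981f, c06c765, c170aa8, e8d30bb}.
Common ancestors: {2ea64c7, 77a981f, c06c765, c170aa8}.
Among these, c06c765 is not an ancestor of any other common ancestor — it is the merge base.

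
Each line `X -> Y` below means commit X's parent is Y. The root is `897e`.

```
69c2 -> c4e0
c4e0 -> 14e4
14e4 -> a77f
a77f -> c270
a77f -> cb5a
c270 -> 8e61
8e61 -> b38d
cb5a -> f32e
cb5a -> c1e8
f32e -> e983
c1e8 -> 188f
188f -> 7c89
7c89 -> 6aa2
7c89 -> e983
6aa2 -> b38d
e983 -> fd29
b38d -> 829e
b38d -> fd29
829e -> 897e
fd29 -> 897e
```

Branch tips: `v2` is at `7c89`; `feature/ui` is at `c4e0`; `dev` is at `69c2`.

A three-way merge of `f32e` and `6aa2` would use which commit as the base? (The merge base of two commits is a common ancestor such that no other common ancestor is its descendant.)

fd29

Ancestors of f32e: {897e, e983, f32e, fd29}.
Ancestors of 6aa2: {6aa2, 829e, 897e, b38d, fd29}.
Common ancestors: {897e, fd29}.
Among these, fd29 is not an ancestor of any other common ancestor — it is the merge base.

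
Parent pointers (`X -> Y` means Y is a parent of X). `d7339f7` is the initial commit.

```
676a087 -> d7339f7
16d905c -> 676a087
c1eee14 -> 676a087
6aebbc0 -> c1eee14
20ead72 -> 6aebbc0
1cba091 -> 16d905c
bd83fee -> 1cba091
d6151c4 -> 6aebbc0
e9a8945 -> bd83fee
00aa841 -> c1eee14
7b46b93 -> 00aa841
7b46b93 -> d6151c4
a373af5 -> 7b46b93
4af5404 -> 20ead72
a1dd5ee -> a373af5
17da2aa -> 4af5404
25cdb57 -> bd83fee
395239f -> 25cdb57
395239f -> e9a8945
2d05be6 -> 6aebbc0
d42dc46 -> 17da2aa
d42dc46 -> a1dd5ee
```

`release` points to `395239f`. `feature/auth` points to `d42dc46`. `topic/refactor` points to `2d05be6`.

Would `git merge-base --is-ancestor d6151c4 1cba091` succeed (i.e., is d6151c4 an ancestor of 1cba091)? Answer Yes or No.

No

Ancestors of 1cba091: {16d905c, 1cba091, 676a087, d7339f7}.
d6151c4 is not in that set, so it is not an ancestor of 1cba091.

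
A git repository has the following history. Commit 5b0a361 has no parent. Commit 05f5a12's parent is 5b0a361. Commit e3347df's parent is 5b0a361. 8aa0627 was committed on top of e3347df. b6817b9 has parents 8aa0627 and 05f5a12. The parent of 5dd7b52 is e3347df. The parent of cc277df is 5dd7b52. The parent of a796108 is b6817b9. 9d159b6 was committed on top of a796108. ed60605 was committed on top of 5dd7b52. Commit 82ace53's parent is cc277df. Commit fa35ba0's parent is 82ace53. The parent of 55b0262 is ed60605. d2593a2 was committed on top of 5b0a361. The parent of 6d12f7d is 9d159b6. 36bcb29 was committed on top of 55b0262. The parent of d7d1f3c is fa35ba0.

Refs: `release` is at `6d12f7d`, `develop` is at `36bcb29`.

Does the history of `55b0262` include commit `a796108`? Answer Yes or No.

No

Ancestors of 55b0262: {55b0262, 5b0a361, 5dd7b52, e3347df, ed60605}.
a796108 is not in that set, so it is not an ancestor of 55b0262.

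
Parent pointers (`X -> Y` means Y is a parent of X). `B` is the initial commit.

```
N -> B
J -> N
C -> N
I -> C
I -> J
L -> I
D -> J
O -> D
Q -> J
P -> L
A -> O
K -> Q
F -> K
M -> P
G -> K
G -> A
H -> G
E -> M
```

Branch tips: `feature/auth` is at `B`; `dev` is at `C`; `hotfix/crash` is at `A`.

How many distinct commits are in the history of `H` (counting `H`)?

10

Walking parent pointers from H: reachable set = {A, B, D, G, H, J, K, N, O, Q}.
That is 10 commits.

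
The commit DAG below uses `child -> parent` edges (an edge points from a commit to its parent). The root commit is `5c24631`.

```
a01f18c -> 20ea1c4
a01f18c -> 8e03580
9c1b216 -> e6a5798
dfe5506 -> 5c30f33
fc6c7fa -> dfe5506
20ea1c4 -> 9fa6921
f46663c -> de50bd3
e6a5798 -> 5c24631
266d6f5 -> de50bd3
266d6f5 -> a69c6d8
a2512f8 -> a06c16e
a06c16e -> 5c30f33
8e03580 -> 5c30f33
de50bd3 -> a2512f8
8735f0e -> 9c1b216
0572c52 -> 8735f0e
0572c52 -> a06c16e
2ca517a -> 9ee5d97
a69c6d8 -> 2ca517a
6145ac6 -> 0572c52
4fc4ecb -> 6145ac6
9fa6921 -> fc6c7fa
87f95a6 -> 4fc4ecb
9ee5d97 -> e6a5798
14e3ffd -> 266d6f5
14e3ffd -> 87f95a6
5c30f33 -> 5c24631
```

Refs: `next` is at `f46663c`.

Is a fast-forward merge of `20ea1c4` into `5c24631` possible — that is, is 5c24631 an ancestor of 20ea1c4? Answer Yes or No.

A fast-forward from 5c24631 to 20ea1c4 is possible iff 5c24631 is an ancestor of 20ea1c4.
Ancestors of 20ea1c4: {20ea1c4, 5c24631, 5c30f33, 9fa6921, dfe5506, fc6c7fa}.
5c24631 is among them, so fast-forward is possible.

Yes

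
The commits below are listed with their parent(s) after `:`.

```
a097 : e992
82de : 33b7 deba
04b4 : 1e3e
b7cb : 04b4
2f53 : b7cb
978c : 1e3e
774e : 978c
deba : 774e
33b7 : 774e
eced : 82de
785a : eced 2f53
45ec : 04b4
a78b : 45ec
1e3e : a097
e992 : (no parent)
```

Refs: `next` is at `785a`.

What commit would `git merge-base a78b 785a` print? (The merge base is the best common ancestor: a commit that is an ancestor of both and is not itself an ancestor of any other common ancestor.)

04b4

Ancestors of a78b: {04b4, 1e3e, 45ec, a097, a78b, e992}.
Ancestors of 785a: {04b4, 1e3e, 2f53, 33b7, 774e, 785a, 82de, 978c, a097, b7cb, deba, e992, eced}.
Common ancestors: {04b4, 1e3e, a097, e992}.
Among these, 04b4 is not an ancestor of any other common ancestor — it is the merge base.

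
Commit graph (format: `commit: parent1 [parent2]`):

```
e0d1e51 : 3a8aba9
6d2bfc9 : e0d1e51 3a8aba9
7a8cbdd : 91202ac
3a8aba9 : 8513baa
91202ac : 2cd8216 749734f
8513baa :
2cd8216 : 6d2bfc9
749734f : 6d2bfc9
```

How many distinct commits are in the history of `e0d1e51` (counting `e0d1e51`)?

Walking parent pointers from e0d1e51: reachable set = {3a8aba9, 8513baa, e0d1e51}.
That is 3 commits.

3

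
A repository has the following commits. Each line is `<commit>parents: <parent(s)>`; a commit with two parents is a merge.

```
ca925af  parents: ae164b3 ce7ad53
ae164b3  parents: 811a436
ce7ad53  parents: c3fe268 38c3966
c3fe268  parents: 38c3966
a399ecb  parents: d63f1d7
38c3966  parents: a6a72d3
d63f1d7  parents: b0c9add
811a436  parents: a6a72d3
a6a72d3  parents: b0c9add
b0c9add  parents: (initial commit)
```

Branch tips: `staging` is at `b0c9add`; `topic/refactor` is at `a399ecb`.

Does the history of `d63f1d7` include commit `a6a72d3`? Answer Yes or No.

No

Ancestors of d63f1d7: {b0c9add, d63f1d7}.
a6a72d3 is not in that set, so it is not an ancestor of d63f1d7.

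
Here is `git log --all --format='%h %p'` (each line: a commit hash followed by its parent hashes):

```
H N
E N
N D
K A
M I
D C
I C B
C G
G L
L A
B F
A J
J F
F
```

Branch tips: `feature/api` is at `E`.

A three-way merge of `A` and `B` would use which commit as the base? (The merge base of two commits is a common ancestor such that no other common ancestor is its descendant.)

F

Ancestors of A: {A, F, J}.
Ancestors of B: {B, F}.
Common ancestors: {F}.
The only common ancestor is F, so it is the merge base.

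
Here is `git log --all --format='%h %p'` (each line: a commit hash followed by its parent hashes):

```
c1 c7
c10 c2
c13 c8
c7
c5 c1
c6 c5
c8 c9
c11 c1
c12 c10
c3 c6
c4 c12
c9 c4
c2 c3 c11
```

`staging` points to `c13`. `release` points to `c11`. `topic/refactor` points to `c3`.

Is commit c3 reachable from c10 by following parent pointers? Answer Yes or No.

Yes

Ancestors of c10 (commits reachable by following parents): {c1, c10, c11, c2, c3, c5, c6, c7}.
c3 is in that set, so it is an ancestor of c10.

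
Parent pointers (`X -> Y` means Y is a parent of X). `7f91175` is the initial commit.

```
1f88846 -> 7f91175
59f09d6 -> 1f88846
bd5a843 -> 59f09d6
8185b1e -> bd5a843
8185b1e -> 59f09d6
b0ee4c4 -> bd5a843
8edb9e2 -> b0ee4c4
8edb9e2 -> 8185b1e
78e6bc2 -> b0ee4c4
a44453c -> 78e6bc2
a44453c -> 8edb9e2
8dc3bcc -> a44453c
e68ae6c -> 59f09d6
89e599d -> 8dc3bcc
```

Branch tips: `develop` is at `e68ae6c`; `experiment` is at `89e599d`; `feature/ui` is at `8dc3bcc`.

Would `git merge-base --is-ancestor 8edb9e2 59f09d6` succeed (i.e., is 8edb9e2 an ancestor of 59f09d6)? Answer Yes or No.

Ancestors of 59f09d6: {1f88846, 59f09d6, 7f91175}.
8edb9e2 is not in that set, so it is not an ancestor of 59f09d6.

No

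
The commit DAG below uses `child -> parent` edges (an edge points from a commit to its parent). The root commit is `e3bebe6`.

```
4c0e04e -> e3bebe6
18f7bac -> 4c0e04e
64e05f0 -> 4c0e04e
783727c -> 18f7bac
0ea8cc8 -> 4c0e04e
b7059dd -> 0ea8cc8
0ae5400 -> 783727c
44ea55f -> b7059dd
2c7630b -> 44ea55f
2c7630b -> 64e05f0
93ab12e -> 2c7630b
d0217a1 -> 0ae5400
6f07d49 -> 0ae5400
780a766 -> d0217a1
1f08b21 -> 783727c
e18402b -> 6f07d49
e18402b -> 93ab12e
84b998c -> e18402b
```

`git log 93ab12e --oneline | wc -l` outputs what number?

Walking parent pointers from 93ab12e: reachable set = {0ea8cc8, 2c7630b, 44ea55f, 4c0e04e, 64e05f0, 93ab12e, b7059dd, e3bebe6}.
That is 8 commits.

8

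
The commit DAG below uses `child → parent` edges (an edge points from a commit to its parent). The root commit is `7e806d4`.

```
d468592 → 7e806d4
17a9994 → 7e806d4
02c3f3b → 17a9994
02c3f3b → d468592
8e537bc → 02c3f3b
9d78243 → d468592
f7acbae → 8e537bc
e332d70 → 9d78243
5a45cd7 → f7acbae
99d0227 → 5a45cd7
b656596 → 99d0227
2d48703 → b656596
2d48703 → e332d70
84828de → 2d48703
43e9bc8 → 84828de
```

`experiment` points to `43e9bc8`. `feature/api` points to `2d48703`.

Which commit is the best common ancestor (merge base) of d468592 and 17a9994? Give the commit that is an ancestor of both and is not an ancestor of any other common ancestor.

Ancestors of d468592: {7e806d4, d468592}.
Ancestors of 17a9994: {17a9994, 7e806d4}.
Common ancestors: {7e806d4}.
The only common ancestor is 7e806d4, so it is the merge base.

7e806d4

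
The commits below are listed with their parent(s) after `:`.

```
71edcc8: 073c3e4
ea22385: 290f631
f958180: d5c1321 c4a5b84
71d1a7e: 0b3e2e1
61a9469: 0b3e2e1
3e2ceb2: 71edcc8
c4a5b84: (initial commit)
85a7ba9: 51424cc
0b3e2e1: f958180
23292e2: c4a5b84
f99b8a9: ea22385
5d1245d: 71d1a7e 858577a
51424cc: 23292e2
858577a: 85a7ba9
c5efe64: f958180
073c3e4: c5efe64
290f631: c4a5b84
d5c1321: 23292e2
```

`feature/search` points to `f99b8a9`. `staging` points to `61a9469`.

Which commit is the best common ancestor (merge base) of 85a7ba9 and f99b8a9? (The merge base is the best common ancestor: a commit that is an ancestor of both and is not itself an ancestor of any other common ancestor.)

Ancestors of 85a7ba9: {23292e2, 51424cc, 85a7ba9, c4a5b84}.
Ancestors of f99b8a9: {290f631, c4a5b84, ea22385, f99b8a9}.
Common ancestors: {c4a5b84}.
The only common ancestor is c4a5b84, so it is the merge base.

c4a5b84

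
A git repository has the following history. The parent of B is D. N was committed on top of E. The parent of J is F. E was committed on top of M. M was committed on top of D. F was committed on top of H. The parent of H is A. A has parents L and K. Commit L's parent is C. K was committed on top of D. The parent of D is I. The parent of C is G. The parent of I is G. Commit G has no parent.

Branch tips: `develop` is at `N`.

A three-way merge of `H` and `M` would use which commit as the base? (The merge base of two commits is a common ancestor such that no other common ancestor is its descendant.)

D

Ancestors of H: {A, C, D, G, H, I, K, L}.
Ancestors of M: {D, G, I, M}.
Common ancestors: {D, G, I}.
Among these, D is not an ancestor of any other common ancestor — it is the merge base.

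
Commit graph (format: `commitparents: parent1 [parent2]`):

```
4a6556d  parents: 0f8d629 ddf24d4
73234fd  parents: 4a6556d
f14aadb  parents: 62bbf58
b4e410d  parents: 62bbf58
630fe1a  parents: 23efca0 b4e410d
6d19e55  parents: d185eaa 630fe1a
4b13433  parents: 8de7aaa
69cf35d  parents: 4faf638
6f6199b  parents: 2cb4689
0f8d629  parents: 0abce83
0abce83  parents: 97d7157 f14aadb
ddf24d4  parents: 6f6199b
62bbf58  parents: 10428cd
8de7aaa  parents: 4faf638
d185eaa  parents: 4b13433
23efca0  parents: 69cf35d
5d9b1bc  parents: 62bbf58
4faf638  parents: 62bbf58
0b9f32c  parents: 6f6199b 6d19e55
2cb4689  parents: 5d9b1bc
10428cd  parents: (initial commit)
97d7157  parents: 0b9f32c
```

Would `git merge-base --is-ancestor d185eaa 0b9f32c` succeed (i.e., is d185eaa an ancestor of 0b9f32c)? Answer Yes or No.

Yes

Ancestors of 0b9f32c (commits reachable by following parents): {0b9f32c, 10428cd, 23efca0, 2cb4689, 4b13433, 4faf638, 5d9b1bc, 62bbf58, 630fe1a, 69cf35d, 6d19e55, 6f6199b, 8de7aaa, b4e410d, d185eaa}.
d185eaa is in that set, so it is an ancestor of 0b9f32c.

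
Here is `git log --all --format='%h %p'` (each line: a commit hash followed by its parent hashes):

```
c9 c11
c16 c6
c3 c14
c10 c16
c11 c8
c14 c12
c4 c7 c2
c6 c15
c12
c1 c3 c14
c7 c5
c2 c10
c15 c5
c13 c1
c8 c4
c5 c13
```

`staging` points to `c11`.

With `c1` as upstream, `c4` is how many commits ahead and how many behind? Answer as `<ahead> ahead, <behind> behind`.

Reachable from c4: {c1, c10, c12, c13, c14, c15, c16, c2, c3, c4, c5, c6, c7}.
Reachable from c1: {c1, c12, c14, c3}.
Only in c4's history (ahead): {c10, c13, c15, c16, c2, c4, c5, c6, c7} — 9.
Only in c1's history (behind): {} — 0.

9 ahead, 0 behind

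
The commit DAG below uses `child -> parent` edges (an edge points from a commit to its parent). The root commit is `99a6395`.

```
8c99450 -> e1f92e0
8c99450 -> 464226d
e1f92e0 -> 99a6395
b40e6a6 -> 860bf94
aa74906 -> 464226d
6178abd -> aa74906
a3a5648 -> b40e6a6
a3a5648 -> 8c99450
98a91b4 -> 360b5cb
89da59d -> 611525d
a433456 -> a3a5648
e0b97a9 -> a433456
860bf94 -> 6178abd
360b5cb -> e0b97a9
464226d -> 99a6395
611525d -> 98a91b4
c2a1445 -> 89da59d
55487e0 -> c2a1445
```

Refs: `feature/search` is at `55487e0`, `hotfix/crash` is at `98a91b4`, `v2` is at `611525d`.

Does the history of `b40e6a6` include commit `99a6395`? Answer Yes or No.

Ancestors of b40e6a6 (commits reachable by following parents): {464226d, 6178abd, 860bf94, 99a6395, aa74906, b40e6a6}.
99a6395 is in that set, so it is an ancestor of b40e6a6.

Yes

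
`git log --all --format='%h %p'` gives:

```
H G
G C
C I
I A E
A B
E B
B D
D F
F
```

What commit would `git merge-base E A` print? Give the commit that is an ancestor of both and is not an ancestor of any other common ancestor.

B

Ancestors of E: {B, D, E, F}.
Ancestors of A: {A, B, D, F}.
Common ancestors: {B, D, F}.
Among these, B is not an ancestor of any other common ancestor — it is the merge base.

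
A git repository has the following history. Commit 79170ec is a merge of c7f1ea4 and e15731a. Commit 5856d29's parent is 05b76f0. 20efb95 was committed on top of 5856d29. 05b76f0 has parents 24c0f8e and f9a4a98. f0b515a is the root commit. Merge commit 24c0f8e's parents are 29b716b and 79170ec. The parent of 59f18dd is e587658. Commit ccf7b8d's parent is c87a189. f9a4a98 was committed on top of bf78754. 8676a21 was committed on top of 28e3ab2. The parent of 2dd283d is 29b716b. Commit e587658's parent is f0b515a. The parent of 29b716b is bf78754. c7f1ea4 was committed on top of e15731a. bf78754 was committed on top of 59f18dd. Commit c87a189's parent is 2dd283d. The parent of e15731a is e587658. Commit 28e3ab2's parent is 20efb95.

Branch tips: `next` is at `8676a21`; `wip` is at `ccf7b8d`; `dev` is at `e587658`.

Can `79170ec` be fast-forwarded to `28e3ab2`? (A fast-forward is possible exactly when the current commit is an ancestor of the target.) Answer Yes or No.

A fast-forward from 79170ec to 28e3ab2 is possible iff 79170ec is an ancestor of 28e3ab2.
Ancestors of 28e3ab2: {05b76f0, 20efb95, 24c0f8e, 28e3ab2, 29b716b, 5856d29, 59f18dd, 79170ec, bf78754, c7f1ea4, e15731a, e587658, f0b515a, f9a4a98}.
79170ec is among them, so fast-forward is possible.

Yes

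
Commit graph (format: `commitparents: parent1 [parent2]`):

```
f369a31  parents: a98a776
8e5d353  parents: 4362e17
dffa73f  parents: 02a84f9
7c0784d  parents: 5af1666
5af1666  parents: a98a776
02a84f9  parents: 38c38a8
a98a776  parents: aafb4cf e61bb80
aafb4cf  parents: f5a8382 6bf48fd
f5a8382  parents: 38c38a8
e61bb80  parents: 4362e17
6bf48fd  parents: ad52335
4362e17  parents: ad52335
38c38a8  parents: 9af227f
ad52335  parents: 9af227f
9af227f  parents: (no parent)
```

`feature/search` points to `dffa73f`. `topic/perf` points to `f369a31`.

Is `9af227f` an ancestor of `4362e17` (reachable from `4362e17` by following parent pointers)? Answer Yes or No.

Ancestors of 4362e17 (commits reachable by following parents): {4362e17, 9af227f, ad52335}.
9af227f is in that set, so it is an ancestor of 4362e17.

Yes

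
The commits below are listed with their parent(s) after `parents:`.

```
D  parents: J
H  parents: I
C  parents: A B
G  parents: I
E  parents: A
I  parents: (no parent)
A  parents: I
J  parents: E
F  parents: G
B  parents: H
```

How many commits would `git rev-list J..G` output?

Reachable from G: {G, I}.
Reachable from J: {A, E, I, J}.
In G's history but not J's: {G} — 1 commit.

1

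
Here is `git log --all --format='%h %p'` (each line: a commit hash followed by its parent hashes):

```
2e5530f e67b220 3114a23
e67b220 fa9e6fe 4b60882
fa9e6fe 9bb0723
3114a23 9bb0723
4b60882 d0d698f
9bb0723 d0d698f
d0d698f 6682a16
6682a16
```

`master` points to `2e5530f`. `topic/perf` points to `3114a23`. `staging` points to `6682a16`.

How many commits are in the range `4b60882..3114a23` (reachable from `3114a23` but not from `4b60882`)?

2

Reachable from 3114a23: {3114a23, 6682a16, 9bb0723, d0d698f}.
Reachable from 4b60882: {4b60882, 6682a16, d0d698f}.
In 3114a23's history but not 4b60882's: {3114a23, 9bb0723} — 2 commits.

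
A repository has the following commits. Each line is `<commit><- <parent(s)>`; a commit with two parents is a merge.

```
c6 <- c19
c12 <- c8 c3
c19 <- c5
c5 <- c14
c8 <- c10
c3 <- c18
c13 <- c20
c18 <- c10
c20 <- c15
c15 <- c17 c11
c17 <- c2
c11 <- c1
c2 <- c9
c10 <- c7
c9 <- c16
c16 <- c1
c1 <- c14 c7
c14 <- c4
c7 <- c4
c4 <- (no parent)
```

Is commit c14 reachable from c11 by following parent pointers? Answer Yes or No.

Ancestors of c11 (commits reachable by following parents): {c1, c11, c14, c4, c7}.
c14 is in that set, so it is an ancestor of c11.

Yes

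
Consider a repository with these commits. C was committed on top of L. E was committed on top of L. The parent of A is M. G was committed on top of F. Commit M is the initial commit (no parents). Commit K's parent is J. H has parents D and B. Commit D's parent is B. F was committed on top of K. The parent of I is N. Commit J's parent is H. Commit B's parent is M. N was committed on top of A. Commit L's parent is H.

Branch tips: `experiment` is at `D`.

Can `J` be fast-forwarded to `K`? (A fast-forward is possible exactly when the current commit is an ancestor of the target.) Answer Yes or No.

A fast-forward from J to K is possible iff J is an ancestor of K.
Ancestors of K: {B, D, H, J, K, M}.
J is among them, so fast-forward is possible.

Yes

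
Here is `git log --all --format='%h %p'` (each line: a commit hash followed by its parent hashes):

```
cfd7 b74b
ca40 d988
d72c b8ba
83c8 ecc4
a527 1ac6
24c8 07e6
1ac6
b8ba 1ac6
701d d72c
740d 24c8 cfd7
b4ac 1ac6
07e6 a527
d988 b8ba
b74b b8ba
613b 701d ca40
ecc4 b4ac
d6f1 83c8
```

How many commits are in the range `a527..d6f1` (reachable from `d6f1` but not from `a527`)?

Reachable from d6f1: {1ac6, 83c8, b4ac, d6f1, ecc4}.
Reachable from a527: {1ac6, a527}.
In d6f1's history but not a527's: {83c8, b4ac, d6f1, ecc4} — 4 commits.

4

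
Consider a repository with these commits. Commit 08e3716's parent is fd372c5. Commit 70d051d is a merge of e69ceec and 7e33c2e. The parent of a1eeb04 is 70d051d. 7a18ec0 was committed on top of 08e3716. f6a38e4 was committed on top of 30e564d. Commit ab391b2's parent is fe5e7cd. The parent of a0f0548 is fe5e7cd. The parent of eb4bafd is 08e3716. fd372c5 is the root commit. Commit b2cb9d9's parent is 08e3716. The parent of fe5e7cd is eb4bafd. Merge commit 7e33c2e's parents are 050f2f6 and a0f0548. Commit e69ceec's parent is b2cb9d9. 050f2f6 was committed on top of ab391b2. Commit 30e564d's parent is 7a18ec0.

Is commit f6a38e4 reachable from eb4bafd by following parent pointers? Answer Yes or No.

No

Ancestors of eb4bafd: {08e3716, eb4bafd, fd372c5}.
f6a38e4 is not in that set, so it is not an ancestor of eb4bafd.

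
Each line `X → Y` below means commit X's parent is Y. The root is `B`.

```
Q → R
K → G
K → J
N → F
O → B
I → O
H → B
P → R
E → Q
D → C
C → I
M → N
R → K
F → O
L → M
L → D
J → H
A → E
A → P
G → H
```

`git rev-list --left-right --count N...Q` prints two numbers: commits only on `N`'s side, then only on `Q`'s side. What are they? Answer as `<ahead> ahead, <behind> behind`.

Reachable from N: {B, F, N, O}.
Reachable from Q: {B, G, H, J, K, Q, R}.
Only in N's history (ahead): {F, N, O} — 3.
Only in Q's history (behind): {G, H, J, K, Q, R} — 6.

3 ahead, 6 behind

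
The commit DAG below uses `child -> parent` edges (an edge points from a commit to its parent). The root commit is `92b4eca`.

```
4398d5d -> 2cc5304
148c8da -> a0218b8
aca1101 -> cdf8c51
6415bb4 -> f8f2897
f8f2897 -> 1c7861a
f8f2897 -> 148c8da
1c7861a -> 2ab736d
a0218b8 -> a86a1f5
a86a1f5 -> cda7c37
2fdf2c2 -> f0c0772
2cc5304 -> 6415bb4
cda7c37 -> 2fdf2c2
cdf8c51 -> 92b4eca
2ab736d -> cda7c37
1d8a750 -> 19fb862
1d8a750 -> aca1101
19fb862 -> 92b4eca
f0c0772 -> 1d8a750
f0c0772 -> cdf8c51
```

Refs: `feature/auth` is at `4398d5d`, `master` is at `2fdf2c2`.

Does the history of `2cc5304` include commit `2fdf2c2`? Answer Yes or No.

Ancestors of 2cc5304 (commits reachable by following parents): {148c8da, 19fb862, 1c7861a, 1d8a750, 2ab736d, 2cc5304, 2fdf2c2, 6415bb4, 92b4eca, a0218b8, a86a1f5, aca1101, cda7c37, cdf8c51, f0c0772, f8f2897}.
2fdf2c2 is in that set, so it is an ancestor of 2cc5304.

Yes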